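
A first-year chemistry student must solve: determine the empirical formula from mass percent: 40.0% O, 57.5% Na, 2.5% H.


Assume 100 g sample. Moles of each element:
  O: 40.0/16.0 = 2.5 mol
  Na: 57.5/22.99 = 2.501 mol
  H: 2.5/1.008 = 2.48 mol
Divide by smallest (2.48):
  O: 2.5/2.48 = 1.01
  Na: 2.501/2.48 = 1.01
  H: 2.48/2.48 = 1.0
Empirical formula: NaOH

NaOH


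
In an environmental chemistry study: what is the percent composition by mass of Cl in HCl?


M(HCl) = 1×1.008 + 1×35.45 = 36.458 g/mol
Mass of Cl = 1 × 35.45 = 35.45 g/mol
% Cl = 35.45/36.458 × 100 = 97.24%

97.24%


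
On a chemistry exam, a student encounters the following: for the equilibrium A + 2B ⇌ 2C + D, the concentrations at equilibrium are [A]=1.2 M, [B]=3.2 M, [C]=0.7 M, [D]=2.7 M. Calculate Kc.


Kc = [C]^2[D]/([A][B]^2)
= (0.7^2 × 2.7^1)/(1.2^1 × 3.2^2)
= 1.323/12.288
= 0.1077

0.1077


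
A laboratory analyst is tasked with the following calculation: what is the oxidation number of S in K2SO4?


2(+1) + x + 4(-2) = 0, so x = +6
Oxidation number: +6

+6


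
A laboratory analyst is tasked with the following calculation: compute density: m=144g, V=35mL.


ρ = mass/volume
= 144/35
= 4.114 g/mL

4.114 g/mL


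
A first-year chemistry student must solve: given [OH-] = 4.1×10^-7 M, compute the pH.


pOH = -log10([OH-]) = -log10(4.1×10^-7)
= 7 - log10(4.1) = 6.39
pH = 14 - pOH = 14 - 6.39 = 7.61

7.61


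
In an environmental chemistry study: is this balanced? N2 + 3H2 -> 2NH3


Equation: N2 + 3H2 -> 2NH3
Check atoms: H: 6=6, N: 2=2
Balanced

Yes, balanced


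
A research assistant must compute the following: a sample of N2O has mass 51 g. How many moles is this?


M(N2O) = 44.02 g/mol
n = mass/M = 51/44.02 = 1.1586 mol

1.1586 mol


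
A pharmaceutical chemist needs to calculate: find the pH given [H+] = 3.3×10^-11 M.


pH = -log10([H+]) = -log10(3.3×10^-11)
= 11 - log10(3.3)
= 11 - 0.52
= 10.48

10.48


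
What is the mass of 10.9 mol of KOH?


M(KOH) = 56.11 g/mol
mass = n × M = 10.9 × 56.11 = 611.60 g

611.60 g


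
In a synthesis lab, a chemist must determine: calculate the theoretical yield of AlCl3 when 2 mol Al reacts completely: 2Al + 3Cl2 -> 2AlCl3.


Mole ratio AlCl3:Al = 2:2
n(AlCl3) = 2 × 2/2 = 2.000 mol
mass = 2.000 × 133.33 = 266.66 g

266.66 g


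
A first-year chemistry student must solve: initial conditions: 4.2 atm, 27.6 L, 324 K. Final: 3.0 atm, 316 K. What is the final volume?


P1V1/T1 = P2V2/T2
V2 = P1V1T2/(T1P2)
= 4.2×27.6×316/(324×3.0)
= 37.686 L

37.686 L


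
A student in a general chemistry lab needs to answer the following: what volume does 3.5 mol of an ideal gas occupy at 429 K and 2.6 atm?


PV = nRT  (R = 0.08206 L·atm/(mol·K))
V = nRT/P = 3.5×0.08206×429/2.6
= 47.39 L

47.39 L


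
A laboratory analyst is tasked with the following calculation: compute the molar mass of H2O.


M(H2O) = 2×1.008 + 1×16.0
= 2.02 + 16.0
= 18.02 g/mol

18.02 g/mol


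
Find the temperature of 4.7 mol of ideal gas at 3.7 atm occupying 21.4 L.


PV = nRT  (R = 0.08206 L·atm/(mol·K))
T = PV/(nR) = 3.7×21.4/(4.7×0.08206)
= 79.18/0.385682
= 205.30 K

205.30 K


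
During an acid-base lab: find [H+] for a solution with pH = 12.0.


[H+] = 10^(-pH) = 10^(-12.0)
= 1.0×10^-12 M

1.0×10^-12 M


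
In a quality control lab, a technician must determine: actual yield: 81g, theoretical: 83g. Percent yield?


% yield = actual/theoretical × 100
= 81/83 × 100
= 97.59%

97.59%


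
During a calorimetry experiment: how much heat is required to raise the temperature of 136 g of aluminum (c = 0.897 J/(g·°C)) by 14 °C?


q = mcΔT = 136 × 0.897 × 14
= 1707.89 J

1707.89 J


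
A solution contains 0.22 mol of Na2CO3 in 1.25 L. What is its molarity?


M = n/V = 0.22/1.25 = 0.176 mol/L

0.176 M


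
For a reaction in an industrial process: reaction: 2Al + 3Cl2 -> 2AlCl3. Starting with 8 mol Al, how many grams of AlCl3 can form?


Mole ratio AlCl3:Al = 2:2
n(AlCl3) = 8 × 2/2 = 8.000 mol
mass = 8.000 × 133.33 = 1066.64 g

1066.64 g


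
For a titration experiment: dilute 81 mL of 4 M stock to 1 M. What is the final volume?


C1V1 = C2V2
4 × 81 = 1 × V2
V2 = 324/1 = 324.0 mL

324.0 mL


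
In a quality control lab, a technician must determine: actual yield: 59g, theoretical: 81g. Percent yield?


% yield = actual/theoretical × 100
= 59/81 × 100
= 72.84%

72.84%


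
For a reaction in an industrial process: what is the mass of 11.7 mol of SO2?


M(SO2) = 64.07 g/mol
mass = n × M = 11.7 × 64.07 = 749.62 g

749.62 g


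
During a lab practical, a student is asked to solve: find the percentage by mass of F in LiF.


M(LiF) = 1×6.94 + 1×19.0 = 25.94 g/mol
Mass of F = 1 × 19.0 = 19.00 g/mol
% F = 19.00/25.94 × 100 = 73.25%

73.25%


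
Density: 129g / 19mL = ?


ρ = mass/volume
= 129/19
= 6.789 g/mL

6.789 g/mL


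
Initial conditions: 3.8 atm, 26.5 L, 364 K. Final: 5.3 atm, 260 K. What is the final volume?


P1V1/T1 = P2V2/T2
V2 = P1V1T2/(T1P2)
= 3.8×26.5×260/(364×5.3)
= 13.571 L

13.571 L


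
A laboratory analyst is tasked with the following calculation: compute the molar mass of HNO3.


M(HNO3) = 1×1.008 + 1×14.01 + 3×16.0
= 1.01 + 14.01 + 48.0
= 63.02 g/mol

63.02 g/mol


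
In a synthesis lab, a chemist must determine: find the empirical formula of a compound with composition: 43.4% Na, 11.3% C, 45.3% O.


Assume 100 g sample. Moles of each element:
  Na: 43.4/22.99 = 1.888 mol
  C: 11.3/12.01 = 0.941 mol
  O: 45.3/16.0 = 2.831 mol
Divide by smallest (0.941):
  Na: 1.888/0.941 = 2.01
  C: 0.941/0.941 = 1.0
  O: 2.831/0.941 = 3.01
Empirical formula: Na2CO3

Na2CO3


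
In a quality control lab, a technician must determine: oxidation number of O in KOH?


O is usually -2
Oxidation number: -2

-2


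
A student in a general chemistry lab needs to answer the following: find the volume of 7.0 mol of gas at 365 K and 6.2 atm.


PV = nRT  (R = 0.08206 L·atm/(mol·K))
V = nRT/P = 7.0×0.08206×365/6.2
= 33.817 L

33.817 L


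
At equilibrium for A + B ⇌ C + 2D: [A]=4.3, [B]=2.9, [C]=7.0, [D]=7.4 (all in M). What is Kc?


Kc = [C][D]^2/([A][B])
= (7.0^1 × 7.4^2)/(4.3^1 × 2.9^1)
= 383.32/12.47
= 30.74

30.74


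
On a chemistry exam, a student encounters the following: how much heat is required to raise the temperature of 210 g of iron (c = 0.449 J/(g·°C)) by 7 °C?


q = mcΔT = 210 × 0.449 × 7
= 660.03 J

660.03 J


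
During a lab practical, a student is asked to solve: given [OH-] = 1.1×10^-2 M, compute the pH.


pOH = -log10([OH-]) = -log10(1.1×10^-2)
= 2 - log10(1.1) = 1.96
pH = 14 - pOH = 14 - 1.96 = 12.04

12.04


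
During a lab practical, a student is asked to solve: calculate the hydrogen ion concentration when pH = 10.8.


[H+] = 10^(-pH) = 10^(-10.8)
= 1.58×10^-11 M

1.58×10^-11 M


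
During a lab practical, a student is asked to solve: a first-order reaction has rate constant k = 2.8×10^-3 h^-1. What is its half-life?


t½ = ln2/k = 0.693147/(2.8×10^-3 h^-1)
= 247.6 h

247.6 h


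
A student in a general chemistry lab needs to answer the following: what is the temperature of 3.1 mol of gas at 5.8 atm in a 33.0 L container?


PV = nRT  (R = 0.08206 L·atm/(mol·K))
T = PV/(nR) = 5.8×33.0/(3.1×0.08206)
= 191.40/0.254386
= 752.40 K

752.40 K


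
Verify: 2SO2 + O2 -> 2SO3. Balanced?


Equation: 2SO2 + O2 -> 2SO3
Check atoms: O: 6=6, S: 2=2
Balanced

Yes, balanced


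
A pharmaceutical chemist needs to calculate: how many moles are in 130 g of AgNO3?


M(AgNO3) = 169.88 g/mol
n = mass/M = 130/169.88 = 0.7652 mol

0.7652 mol


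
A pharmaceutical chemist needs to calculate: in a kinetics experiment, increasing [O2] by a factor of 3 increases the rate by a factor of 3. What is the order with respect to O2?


rate ∝ [O2]^n
3^n = 3 → n = 1
Order in O2: 1

1


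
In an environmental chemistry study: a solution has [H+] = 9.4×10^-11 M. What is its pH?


pH = -log10([H+]) = -log10(9.4×10^-11)
= 11 - log10(9.4)
= 11 - 0.97
= 10.03

10.03


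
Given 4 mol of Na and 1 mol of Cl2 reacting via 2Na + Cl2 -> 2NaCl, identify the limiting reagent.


Mole ratio available / coefficient:
  Na: 4/2 = 2.000
  Cl2: 1/1 = 1.000
Smaller ratio is limiting.

Cl2


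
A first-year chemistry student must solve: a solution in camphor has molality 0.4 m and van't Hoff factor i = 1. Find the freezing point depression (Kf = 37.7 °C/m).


ΔTf = Kf × m × i
= 37.7 × 0.4 × 1
= 15.08 °C

15.08 °C


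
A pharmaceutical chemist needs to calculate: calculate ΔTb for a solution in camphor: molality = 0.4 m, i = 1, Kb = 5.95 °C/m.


ΔTb = Kb × m × i
= 5.95 × 0.4 × 1
= 2.38 °C

2.38 °C


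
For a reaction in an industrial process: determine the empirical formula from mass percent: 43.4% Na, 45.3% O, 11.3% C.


Assume 100 g sample. Moles of each element:
  Na: 43.4/22.99 = 1.888 mol
  O: 45.3/16.0 = 2.831 mol
  C: 11.3/12.01 = 0.941 mol
Divide by smallest (0.941):
  Na: 1.888/0.941 = 2.01
  O: 2.831/0.941 = 3.01
  C: 0.941/0.941 = 1.0
Empirical formula: Na2CO3

Na2CO3


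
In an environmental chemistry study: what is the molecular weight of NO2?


M(NO2) = 1×14.01 + 2×16.0
= 14.01 + 32.0
= 46.01 g/mol

46.01 g/mol


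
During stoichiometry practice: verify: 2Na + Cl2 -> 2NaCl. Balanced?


Equation: 2Na + Cl2 -> 2NaCl
Check atoms: Cl: 2=2, Na: 2=2
Balanced

Yes, balanced


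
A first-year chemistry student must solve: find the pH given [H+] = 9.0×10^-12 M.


pH = -log10([H+]) = -log10(9.0×10^-12)
= 12 - log10(9.0)
= 12 - 0.95
= 11.05

11.05


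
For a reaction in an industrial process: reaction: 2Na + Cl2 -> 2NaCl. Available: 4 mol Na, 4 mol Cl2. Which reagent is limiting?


Mole ratio available / coefficient:
  Na: 4/2 = 2.000
  Cl2: 4/1 = 4.000
Smaller ratio is limiting.

Na


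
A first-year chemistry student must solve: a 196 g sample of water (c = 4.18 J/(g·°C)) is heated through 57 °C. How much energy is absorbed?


q = mcΔT = 196 × 4.18 × 57
= 46698.96 J

46698.96 J


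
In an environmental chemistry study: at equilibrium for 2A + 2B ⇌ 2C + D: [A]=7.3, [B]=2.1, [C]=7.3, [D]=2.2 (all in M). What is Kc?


Kc = [C]^2[D]/([A]^2[B]^2)
= (7.3^2 × 2.2^1)/(7.3^2 × 2.1^2)
= 117.238/235.0089
= 0.4989

0.4989


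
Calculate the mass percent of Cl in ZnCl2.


M(ZnCl2) = 1×65.38 + 2×35.45 = 136.28 g/mol
Mass of Cl = 2 × 35.45 = 70.90 g/mol
% Cl = 70.90/136.28 × 100 = 52.03%

52.03%


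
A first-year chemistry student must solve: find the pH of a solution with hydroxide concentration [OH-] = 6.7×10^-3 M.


pOH = -log10([OH-]) = -log10(6.7×10^-3)
= 3 - log10(6.7) = 2.17
pH = 14 - pOH = 14 - 2.17 = 11.83

11.83


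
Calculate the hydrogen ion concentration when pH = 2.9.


[H+] = 10^(-pH) = 10^(-2.9)
= 1.26×10^-3 M

1.26×10^-3 M


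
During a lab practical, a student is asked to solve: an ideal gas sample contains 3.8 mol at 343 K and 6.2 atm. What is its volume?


PV = nRT  (R = 0.08206 L·atm/(mol·K))
V = nRT/P = 3.8×0.08206×343/6.2
= 17.251 L

17.251 L


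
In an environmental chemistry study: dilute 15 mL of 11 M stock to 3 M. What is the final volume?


C1V1 = C2V2
11 × 15 = 3 × V2
V2 = 165/3 = 55.0 mL

55.0 mL


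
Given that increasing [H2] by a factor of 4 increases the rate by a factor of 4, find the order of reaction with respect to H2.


rate ∝ [H2]^n
4^n = 4 → n = 1
Order in H2: 1

1


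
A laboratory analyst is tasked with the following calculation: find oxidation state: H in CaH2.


H with a metal (hydride): -1
Oxidation number: -1

-1


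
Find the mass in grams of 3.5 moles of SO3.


M(SO3) = 80.07 g/mol
mass = n × M = 3.5 × 80.07 = 280.25 g

280.25 g


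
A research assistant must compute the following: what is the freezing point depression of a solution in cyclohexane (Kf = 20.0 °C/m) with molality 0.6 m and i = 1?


ΔTf = Kf × m × i
= 20.0 × 0.6 × 1
= 12.0 °C

12.0 °C


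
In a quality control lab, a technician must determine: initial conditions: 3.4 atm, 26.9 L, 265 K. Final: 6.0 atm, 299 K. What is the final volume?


P1V1/T1 = P2V2/T2
V2 = P1V1T2/(T1P2)
= 3.4×26.9×299/(265×6.0)
= 17.199 L

17.199 L


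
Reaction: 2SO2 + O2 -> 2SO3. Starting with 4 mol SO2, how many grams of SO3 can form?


Mole ratio SO3:SO2 = 2:2
n(SO3) = 4 × 2/2 = 4.000 mol
mass = 4.000 × 80.07 = 320.28 g

320.28 g


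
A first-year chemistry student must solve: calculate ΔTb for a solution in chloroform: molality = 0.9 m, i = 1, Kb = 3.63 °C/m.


ΔTb = Kb × m × i
= 3.63 × 0.9 × 1
= 3.267 °C

3.267 °C


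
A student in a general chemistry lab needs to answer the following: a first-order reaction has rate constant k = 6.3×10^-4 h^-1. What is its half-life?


t½ = ln2/k = 0.693147/(6.3×10^-4 h^-1)
= 1100 h

1100 h


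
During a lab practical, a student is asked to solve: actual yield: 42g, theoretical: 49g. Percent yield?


% yield = actual/theoretical × 100
= 42/49 × 100
= 85.71%

85.71%


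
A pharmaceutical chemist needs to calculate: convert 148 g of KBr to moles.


M(KBr) = 119.0 g/mol
n = mass/M = 148/119.0 = 1.2437 mol

1.2437 mol


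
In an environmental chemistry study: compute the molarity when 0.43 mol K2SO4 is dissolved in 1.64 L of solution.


M = n/V = 0.43/1.64 = 0.262 mol/L

0.262 M


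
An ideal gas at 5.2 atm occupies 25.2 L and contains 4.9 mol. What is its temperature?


PV = nRT  (R = 0.08206 L·atm/(mol·K))
T = PV/(nR) = 5.2×25.2/(4.9×0.08206)
= 131.04/0.402094
= 325.89 K

325.89 K


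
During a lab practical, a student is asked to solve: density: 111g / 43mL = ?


ρ = mass/volume
= 111/43
= 2.581 g/mL

2.581 g/mL


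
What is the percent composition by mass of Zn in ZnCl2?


M(ZnCl2) = 1×65.38 + 2×35.45 = 136.28 g/mol
Mass of Zn = 1 × 65.38 = 65.38 g/mol
% Zn = 65.38/136.28 × 100 = 47.97%

47.97%


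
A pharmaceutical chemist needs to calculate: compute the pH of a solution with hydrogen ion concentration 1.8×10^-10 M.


pH = -log10([H+]) = -log10(1.8×10^-10)
= 10 - log10(1.8)
= 10 - 0.26
= 9.74

9.74


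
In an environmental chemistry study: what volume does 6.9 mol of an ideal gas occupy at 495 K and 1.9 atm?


PV = nRT  (R = 0.08206 L·atm/(mol·K))
V = nRT/P = 6.9×0.08206×495/1.9
= 147.514 L

147.514 L


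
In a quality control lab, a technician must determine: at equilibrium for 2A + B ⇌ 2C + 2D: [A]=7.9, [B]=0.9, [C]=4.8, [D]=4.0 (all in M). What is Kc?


Kc = [C]^2[D]^2/([A]^2[B])
= (4.8^2 × 4.0^2)/(7.9^2 × 0.9^1)
= 368.64/56.169
= 6.563

6.563


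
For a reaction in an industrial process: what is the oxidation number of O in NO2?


O is usually -2
Oxidation number: -2

-2


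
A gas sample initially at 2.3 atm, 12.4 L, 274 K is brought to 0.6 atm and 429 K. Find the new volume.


P1V1/T1 = P2V2/T2
V2 = P1V1T2/(T1P2)
= 2.3×12.4×429/(274×0.6)
= 74.423 L

74.423 L


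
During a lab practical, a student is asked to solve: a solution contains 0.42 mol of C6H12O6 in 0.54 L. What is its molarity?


M = n/V = 0.42/0.54 = 0.778 mol/L

0.778 M


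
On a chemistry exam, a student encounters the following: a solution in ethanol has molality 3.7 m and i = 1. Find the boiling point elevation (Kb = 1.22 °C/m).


ΔTb = Kb × m × i
= 1.22 × 3.7 × 1
= 4.514 °C

4.514 °C


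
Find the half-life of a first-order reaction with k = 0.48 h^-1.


t½ = ln2/k = 0.693147/(0.48 h^-1)
= 1.444 h

1.444 h


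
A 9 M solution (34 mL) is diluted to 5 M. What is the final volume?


C1V1 = C2V2
9 × 34 = 5 × V2
V2 = 306/5 = 61.2 mL

61.2 mL


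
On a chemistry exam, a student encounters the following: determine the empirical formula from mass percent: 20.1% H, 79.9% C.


Assume 100 g sample. Moles of each element:
  H: 20.1/1.008 = 19.94 mol
  C: 79.9/12.01 = 6.653 mol
Divide by smallest (6.653):
  H: 19.94/6.653 = 3.0
  C: 6.653/6.653 = 1.0
Empirical formula: CH3

CH3


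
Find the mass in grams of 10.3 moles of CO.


M(CO) = 28.01 g/mol
mass = n × M = 10.3 × 28.01 = 288.50 g

288.50 g


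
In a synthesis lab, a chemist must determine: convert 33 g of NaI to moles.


M(NaI) = 149.89 g/mol
n = mass/M = 33/149.89 = 0.2202 mol

0.2202 mol


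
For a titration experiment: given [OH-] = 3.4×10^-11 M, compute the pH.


pOH = -log10([OH-]) = -log10(3.4×10^-11)
= 11 - log10(3.4) = 10.47
pH = 14 - pOH = 14 - 10.47 = 3.53

3.53


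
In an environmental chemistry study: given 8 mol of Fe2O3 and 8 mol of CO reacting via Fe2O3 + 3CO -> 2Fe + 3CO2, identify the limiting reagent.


Mole ratio available / coefficient:
  Fe2O3: 8/1 = 8.000
  CO: 8/3 = 2.667
Smaller ratio is limiting.

CO


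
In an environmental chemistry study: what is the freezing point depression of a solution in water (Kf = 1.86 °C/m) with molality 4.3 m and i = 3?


ΔTf = Kf × m × i
= 1.86 × 4.3 × 3
= 23.994 °C

23.994 °C


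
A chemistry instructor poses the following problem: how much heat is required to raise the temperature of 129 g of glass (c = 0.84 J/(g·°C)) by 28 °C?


q = mcΔT = 129 × 0.84 × 28
= 3034.08 J

3034.08 J


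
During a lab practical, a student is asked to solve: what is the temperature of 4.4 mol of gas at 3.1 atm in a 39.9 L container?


PV = nRT  (R = 0.08206 L·atm/(mol·K))
T = PV/(nR) = 3.1×39.9/(4.4×0.08206)
= 123.69/0.361064
= 342.57 K

342.57 K


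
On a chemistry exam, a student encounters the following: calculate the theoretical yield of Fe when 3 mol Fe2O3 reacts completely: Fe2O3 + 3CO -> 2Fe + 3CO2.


Mole ratio Fe:Fe2O3 = 2:1
n(Fe) = 3 × 2/1 = 6.000 mol
mass = 6.000 × 55.85 = 335.1 g

335.1 g


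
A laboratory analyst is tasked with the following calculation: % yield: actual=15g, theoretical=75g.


% yield = actual/theoretical × 100
= 15/75 × 100
= 20.0%

20.0%


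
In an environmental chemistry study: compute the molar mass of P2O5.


M(P2O5) = 2×30.97 + 5×16.0
= 61.94 + 80.0
= 141.94 g/mol

141.94 g/mol


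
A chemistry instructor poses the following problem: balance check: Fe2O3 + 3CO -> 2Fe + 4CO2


Equation: Fe2O3 + 3CO -> 2Fe + 4CO2
Check atoms: C: 3≠4, Fe: 2=2, O: 6≠8
Not balanced

No, not balanced


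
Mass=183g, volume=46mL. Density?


ρ = mass/volume
= 183/46
= 3.978 g/mL

3.978 g/mL


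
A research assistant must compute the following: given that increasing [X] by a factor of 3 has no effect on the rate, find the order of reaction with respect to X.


rate ∝ [X]^n
rate ∝ [X]^0
Order in X: 0

0


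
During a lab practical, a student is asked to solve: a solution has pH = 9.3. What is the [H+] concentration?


[H+] = 10^(-pH) = 10^(-9.3)
= 5.01×10^-10 M

5.01×10^-10 M


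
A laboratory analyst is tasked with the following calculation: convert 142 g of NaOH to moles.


M(NaOH) = 40.0 g/mol
n = mass/M = 142/40.0 = 3.55 mol

3.55 mol


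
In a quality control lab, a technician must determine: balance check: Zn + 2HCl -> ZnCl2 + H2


Equation: Zn + 2HCl -> ZnCl2 + H2
Check atoms: Cl: 2=2, H: 2=2, Zn: 1=1
Balanced

Yes, balanced


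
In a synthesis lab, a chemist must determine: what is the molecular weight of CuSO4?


M(CuSO4) = 1×63.55 + 1×32.07 + 4×16.0
= 63.55 + 32.07 + 64.0
= 159.62 g/mol

159.62 g/mol


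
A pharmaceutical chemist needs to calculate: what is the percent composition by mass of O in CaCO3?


M(CaCO3) = 1×40.08 + 1×12.01 + 3×16.0 = 100.09 g/mol
Mass of O = 3 × 16.0 = 48.00 g/mol
% O = 48.00/100.09 × 100 = 47.96%

47.96%


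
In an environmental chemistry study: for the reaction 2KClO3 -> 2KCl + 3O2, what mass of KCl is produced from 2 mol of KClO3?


Mole ratio KCl:KClO3 = 2:2
n(KCl) = 2 × 2/2 = 2.000 mol
mass = 2.000 × 74.55 = 149.1 g

149.1 g


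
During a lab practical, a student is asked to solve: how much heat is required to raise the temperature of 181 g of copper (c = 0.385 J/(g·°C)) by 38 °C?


q = mcΔT = 181 × 0.385 × 38
= 2648.03 J

2648.03 J


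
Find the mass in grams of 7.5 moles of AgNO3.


M(AgNO3) = 169.88 g/mol
mass = n × M = 7.5 × 169.88 = 1274.10 g

1274.10 g


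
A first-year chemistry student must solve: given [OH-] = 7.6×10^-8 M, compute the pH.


pOH = -log10([OH-]) = -log10(7.6×10^-8)
= 8 - log10(7.6) = 7.12
pH = 14 - pOH = 14 - 7.12 = 6.88

6.88


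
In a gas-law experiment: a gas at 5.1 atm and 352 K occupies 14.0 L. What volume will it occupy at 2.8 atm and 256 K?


P1V1/T1 = P2V2/T2
V2 = P1V1T2/(T1P2)
= 5.1×14.0×256/(352×2.8)
= 18.545 L

18.545 L


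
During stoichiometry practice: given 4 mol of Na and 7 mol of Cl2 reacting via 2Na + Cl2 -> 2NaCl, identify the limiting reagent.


Mole ratio available / coefficient:
  Na: 4/2 = 2.000
  Cl2: 7/1 = 7.000
Smaller ratio is limiting.

Na


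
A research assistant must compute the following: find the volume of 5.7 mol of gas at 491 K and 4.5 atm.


PV = nRT  (R = 0.08206 L·atm/(mol·K))
V = nRT/P = 5.7×0.08206×491/4.5
= 51.036 L

51.036 L


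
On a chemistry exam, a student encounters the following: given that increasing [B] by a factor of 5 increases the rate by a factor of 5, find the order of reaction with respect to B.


rate ∝ [B]^n
5^n = 5 → n = 1
Order in B: 1

1


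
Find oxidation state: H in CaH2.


H with a metal (hydride): -1
Oxidation number: -1

-1


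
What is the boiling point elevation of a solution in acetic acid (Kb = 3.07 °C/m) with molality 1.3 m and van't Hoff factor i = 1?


ΔTb = Kb × m × i
= 3.07 × 1.3 × 1
= 3.991 °C

3.991 °C


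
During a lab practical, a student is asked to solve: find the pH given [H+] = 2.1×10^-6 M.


pH = -log10([H+]) = -log10(2.1×10^-6)
= 6 - log10(2.1)
= 6 - 0.32
= 5.68

5.68


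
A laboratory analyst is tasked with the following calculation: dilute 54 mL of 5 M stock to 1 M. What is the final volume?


C1V1 = C2V2
5 × 54 = 1 × V2
V2 = 270/1 = 270.0 mL

270.0 mL


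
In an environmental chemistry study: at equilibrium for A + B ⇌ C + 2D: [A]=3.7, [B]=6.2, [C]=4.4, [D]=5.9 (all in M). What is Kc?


Kc = [C][D]^2/([A][B])
= (4.4^1 × 5.9^2)/(3.7^1 × 6.2^1)
= 153.164/22.94
= 6.677

6.677


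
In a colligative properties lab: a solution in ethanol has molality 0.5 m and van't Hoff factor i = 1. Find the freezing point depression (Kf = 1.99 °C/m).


ΔTf = Kf × m × i
= 1.99 × 0.5 × 1
= 0.995 °C

0.995 °C


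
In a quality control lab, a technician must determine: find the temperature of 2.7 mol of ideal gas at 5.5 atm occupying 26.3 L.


PV = nRT  (R = 0.08206 L·atm/(mol·K))
T = PV/(nR) = 5.5×26.3/(2.7×0.08206)
= 144.65/0.221562
= 652.86 K

652.86 K


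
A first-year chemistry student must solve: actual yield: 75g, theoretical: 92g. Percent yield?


% yield = actual/theoretical × 100
= 75/92 × 100
= 81.52%

81.52%


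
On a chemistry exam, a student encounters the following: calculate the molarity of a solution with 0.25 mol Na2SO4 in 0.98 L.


M = n/V = 0.25/0.98 = 0.255 mol/L

0.255 M


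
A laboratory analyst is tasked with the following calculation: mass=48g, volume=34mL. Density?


ρ = mass/volume
= 48/34
= 1.412 g/mL

1.412 g/mL


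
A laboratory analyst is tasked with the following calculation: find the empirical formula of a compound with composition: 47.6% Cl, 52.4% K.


Assume 100 g sample. Moles of each element:
  Cl: 47.6/35.45 = 1.343 mol
  K: 52.4/39.1 = 1.34 mol
Divide by smallest (1.34):
  Cl: 1.343/1.34 = 1.0
  K: 1.34/1.34 = 1.0
Empirical formula: KCl

KCl


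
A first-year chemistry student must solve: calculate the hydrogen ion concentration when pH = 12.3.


[H+] = 10^(-pH) = 10^(-12.3)
= 5.01×10^-13 M

5.01×10^-13 M


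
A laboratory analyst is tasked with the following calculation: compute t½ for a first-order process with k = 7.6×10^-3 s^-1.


t½ = ln2/k = 0.693147/(7.6×10^-3 s^-1)
= 91.20 s

91.20 s


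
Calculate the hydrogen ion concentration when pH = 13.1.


[H+] = 10^(-pH) = 10^(-13.1)
= 7.94×10^-14 M

7.94×10^-14 M


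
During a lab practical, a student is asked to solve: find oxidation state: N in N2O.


2x + (-2) = 0, so x = +1
Oxidation number: +1

+1


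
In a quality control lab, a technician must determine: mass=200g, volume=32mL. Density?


ρ = mass/volume
= 200/32
= 6.25 g/mL

6.25 g/mL


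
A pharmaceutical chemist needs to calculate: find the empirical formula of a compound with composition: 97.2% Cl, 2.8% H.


Assume 100 g sample. Moles of each element:
  Cl: 97.2/35.45 = 2.742 mol
  H: 2.8/1.008 = 2.778 mol
Divide by smallest (2.742):
  Cl: 2.742/2.742 = 1.0
  H: 2.778/2.742 = 1.01
Empirical formula: HCl

HCl


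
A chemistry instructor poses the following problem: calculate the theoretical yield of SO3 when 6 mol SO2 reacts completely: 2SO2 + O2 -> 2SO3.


Mole ratio SO3:SO2 = 2:2
n(SO3) = 6 × 2/2 = 6.000 mol
mass = 6.000 × 80.07 = 480.42 g

480.42 g


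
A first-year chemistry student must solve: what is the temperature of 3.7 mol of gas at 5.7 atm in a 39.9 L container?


PV = nRT  (R = 0.08206 L·atm/(mol·K))
T = PV/(nR) = 5.7×39.9/(3.7×0.08206)
= 227.43/0.303622
= 749.06 K

749.06 K


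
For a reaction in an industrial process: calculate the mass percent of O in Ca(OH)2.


M(Ca(OH)2) = 1×40.08 + 2×16.0 + 2×1.008 = 74.096 g/mol
Mass of O = 2 × 16.0 = 32.00 g/mol
% O = 32.00/74.096 × 100 = 43.19%

43.19%


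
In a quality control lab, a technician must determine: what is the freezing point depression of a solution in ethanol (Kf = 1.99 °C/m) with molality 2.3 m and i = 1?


ΔTf = Kf × m × i
= 1.99 × 2.3 × 1
= 4.577 °C

4.577 °C


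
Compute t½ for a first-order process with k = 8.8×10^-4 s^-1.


t½ = ln2/k = 0.693147/(8.8×10^-4 s^-1)
= 787.7 s

787.7 s


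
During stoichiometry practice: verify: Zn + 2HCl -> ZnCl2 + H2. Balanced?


Equation: Zn + 2HCl -> ZnCl2 + H2
Check atoms: Cl: 2=2, H: 2=2, Zn: 1=1
Balanced

Yes, balanced


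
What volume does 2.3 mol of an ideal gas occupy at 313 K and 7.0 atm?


PV = nRT  (R = 0.08206 L·atm/(mol·K))
V = nRT/P = 2.3×0.08206×313/7.0
= 8.439 L

8.439 L


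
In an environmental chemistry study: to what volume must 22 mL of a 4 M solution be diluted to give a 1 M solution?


C1V1 = C2V2
4 × 22 = 1 × V2
V2 = 88/1 = 88.0 mL

88.0 mL


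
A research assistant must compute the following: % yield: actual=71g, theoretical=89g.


% yield = actual/theoretical × 100
= 71/89 × 100
= 79.78%

79.78%


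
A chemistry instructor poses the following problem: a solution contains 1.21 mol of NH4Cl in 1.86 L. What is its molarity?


M = n/V = 1.21/1.86 = 0.651 mol/L

0.651 M


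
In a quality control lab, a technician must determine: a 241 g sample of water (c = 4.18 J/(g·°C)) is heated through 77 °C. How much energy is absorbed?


q = mcΔT = 241 × 4.18 × 77
= 77568.26 J

77568.26 J


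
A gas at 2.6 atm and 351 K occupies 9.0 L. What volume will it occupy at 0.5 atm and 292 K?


P1V1/T1 = P2V2/T2
V2 = P1V1T2/(T1P2)
= 2.6×9.0×292/(351×0.5)
= 38.933 L

38.933 L


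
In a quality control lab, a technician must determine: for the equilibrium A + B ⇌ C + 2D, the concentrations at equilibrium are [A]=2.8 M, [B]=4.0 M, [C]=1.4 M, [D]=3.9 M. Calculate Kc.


Kc = [C][D]^2/([A][B])
= (1.4^1 × 3.9^2)/(2.8^1 × 4.0^1)
= 21.294/11.2
= 1.901

1.901


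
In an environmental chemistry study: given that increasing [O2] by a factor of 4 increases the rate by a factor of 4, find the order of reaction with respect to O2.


rate ∝ [O2]^n
4^n = 4 → n = 1
Order in O2: 1

1


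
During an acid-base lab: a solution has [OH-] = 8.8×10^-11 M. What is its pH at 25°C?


pOH = -log10([OH-]) = -log10(8.8×10^-11)
= 11 - log10(8.8) = 10.06
pH = 14 - pOH = 14 - 10.06 = 3.94

3.94


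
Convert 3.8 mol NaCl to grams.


M(NaCl) = 58.44 g/mol
mass = n × M = 3.8 × 58.44 = 222.07 g

222.07 g


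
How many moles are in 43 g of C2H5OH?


M(C2H5OH) = 46.07 g/mol
n = mass/M = 43/46.07 = 0.9334 mol

0.9334 mol


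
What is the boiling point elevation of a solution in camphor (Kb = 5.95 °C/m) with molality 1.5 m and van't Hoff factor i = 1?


ΔTb = Kb × m × i
= 5.95 × 1.5 × 1
= 8.925 °C

8.925 °C


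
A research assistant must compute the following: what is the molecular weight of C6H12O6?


M(C6H12O6) = 6×12.01 + 12×1.008 + 6×16.0
= 72.06 + 12.1 + 96.0
= 180.16 g/mol

180.16 g/mol


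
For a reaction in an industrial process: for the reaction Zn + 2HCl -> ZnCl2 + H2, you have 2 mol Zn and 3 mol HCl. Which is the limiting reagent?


Mole ratio available / coefficient:
  Zn: 2/1 = 2.000
  HCl: 3/2 = 1.500
Smaller ratio is limiting.

HCl


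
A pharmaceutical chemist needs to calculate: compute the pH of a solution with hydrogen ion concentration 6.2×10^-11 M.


pH = -log10([H+]) = -log10(6.2×10^-11)
= 11 - log10(6.2)
= 11 - 0.79
= 10.21

10.21


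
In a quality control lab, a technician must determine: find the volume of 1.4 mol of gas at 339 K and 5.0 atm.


PV = nRT  (R = 0.08206 L·atm/(mol·K))
V = nRT/P = 1.4×0.08206×339/5.0
= 7.789 L

7.789 L


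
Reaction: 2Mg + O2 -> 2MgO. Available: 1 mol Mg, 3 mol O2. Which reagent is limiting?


Mole ratio available / coefficient:
  Mg: 1/2 = 0.500
  O2: 3/1 = 3.000
Smaller ratio is limiting.

Mg


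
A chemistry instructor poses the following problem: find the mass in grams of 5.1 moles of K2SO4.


M(K2SO4) = 174.27 g/mol
mass = n × M = 5.1 × 174.27 = 888.78 g

888.78 g


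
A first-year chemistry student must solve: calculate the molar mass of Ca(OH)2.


M(Ca(OH)2) = 1×40.08 + 2×16.0 + 2×1.008
= 40.08 + 32.0 + 2.02
= 74.1 g/mol

74.1 g/mol


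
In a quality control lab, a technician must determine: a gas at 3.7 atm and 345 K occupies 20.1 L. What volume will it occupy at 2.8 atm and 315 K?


P1V1/T1 = P2V2/T2
V2 = P1V1T2/(T1P2)
= 3.7×20.1×315/(345×2.8)
= 24.251 L

24.251 L


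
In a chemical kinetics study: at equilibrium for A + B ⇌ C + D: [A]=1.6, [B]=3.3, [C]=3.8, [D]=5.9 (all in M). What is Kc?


Kc = [C][D]/([A][B])
= (3.8^1 × 5.9^1)/(1.6^1 × 3.3^1)
= 22.42/5.28
= 4.246

4.246


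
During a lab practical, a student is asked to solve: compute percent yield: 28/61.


% yield = actual/theoretical × 100
= 28/61 × 100
= 45.9%

45.9%


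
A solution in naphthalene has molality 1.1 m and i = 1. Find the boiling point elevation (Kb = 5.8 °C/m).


ΔTb = Kb × m × i
= 5.8 × 1.1 × 1
= 6.38 °C

6.38 °C


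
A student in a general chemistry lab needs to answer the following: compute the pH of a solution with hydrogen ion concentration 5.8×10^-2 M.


pH = -log10([H+]) = -log10(5.8×10^-2)
= 2 - log10(5.8)
= 2 - 0.76
= 1.24

1.24


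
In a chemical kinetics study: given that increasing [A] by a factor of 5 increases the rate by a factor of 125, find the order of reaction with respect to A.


rate ∝ [A]^n
5^n = 125 → n = 3
Order in A: 3

3


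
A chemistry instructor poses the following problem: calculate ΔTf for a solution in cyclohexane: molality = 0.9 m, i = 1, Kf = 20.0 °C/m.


ΔTf = Kf × m × i
= 20.0 × 0.9 × 1
= 18.0 °C

18.0 °C


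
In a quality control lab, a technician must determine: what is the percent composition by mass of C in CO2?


M(CO2) = 1×12.01 + 2×16.0 = 44.01 g/mol
Mass of C = 1 × 12.01 = 12.01 g/mol
% C = 12.01/44.01 × 100 = 27.29%

27.29%


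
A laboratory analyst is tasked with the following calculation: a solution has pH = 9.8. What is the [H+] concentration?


[H+] = 10^(-pH) = 10^(-9.8)
= 1.58×10^-10 M

1.58×10^-10 M


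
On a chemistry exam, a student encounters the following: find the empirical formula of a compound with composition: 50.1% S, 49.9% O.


Assume 100 g sample. Moles of each element:
  S: 50.1/32.07 = 1.562 mol
  O: 49.9/16.0 = 3.119 mol
Divide by smallest (1.562):
  S: 1.562/1.562 = 1.0
  O: 3.119/1.562 = 2.0
Empirical formula: SO2

SO2


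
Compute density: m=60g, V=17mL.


ρ = mass/volume
= 60/17
= 3.529 g/mL

3.529 g/mL


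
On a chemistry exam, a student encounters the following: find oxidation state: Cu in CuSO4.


Sulfate is -2, so Cu = +2
Oxidation number: +2

+2


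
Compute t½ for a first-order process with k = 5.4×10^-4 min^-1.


t½ = ln2/k = 0.693147/(5.4×10^-4 min^-1)
= 1284 min

1284 min


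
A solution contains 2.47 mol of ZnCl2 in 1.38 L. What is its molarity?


M = n/V = 2.47/1.38 = 1.790 mol/L

1.790 M


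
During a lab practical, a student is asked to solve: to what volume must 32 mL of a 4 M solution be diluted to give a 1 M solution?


C1V1 = C2V2
4 × 32 = 1 × V2
V2 = 128/1 = 128.0 mL

128.0 mL


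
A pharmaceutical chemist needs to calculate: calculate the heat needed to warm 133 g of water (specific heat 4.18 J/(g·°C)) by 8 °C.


q = mcΔT = 133 × 4.18 × 8
= 4447.52 J

4447.52 J


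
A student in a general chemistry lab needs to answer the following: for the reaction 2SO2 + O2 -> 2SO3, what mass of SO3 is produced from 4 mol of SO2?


Mole ratio SO3:SO2 = 2:2
n(SO3) = 4 × 2/2 = 4.000 mol
mass = 4.000 × 80.07 = 320.28 g

320.28 g


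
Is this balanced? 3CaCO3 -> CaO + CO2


Equation: 3CaCO3 -> CaO + CO2
Check atoms: C: 3≠1, Ca: 3≠1, O: 9≠3
Not balanced

No, not balanced


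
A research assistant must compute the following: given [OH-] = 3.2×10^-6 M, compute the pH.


pOH = -log10([OH-]) = -log10(3.2×10^-6)
= 6 - log10(3.2) = 5.49
pH = 14 - pOH = 14 - 5.49 = 8.51

8.51


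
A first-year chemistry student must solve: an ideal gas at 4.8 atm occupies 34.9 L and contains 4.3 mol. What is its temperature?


PV = nRT  (R = 0.08206 L·atm/(mol·K))
T = PV/(nR) = 4.8×34.9/(4.3×0.08206)
= 167.52/0.352858
= 474.75 K

474.75 K


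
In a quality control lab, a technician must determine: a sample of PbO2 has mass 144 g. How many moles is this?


M(PbO2) = 239.2 g/mol
n = mass/M = 144/239.2 = 0.602 mol

0.602 mol


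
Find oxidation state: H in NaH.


H with a metal (hydride): -1
Oxidation number: -1

-1


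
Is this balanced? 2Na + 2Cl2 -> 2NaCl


Equation: 2Na + 2Cl2 -> 2NaCl
Check atoms: Cl: 4≠2, Na: 2=2
Not balanced

No, not balanced


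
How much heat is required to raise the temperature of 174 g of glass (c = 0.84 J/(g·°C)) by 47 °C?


q = mcΔT = 174 × 0.84 × 47
= 6869.52 J

6869.52 J


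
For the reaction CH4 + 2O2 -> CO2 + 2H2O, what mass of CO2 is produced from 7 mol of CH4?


Mole ratio CO2:CH4 = 1:1
n(CO2) = 7 × 1/1 = 7.000 mol
mass = 7.000 × 44.01 = 308.07 g

308.07 g


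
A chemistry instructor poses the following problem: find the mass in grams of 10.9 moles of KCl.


M(KCl) = 74.55 g/mol
mass = n × M = 10.9 × 74.55 = 812.60 g

812.60 g


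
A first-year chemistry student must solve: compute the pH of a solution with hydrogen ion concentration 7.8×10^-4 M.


pH = -log10([H+]) = -log10(7.8×10^-4)
= 4 - log10(7.8)
= 4 - 0.89
= 3.11

3.11


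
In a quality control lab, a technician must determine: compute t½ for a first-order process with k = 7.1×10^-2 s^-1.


t½ = ln2/k = 0.693147/(7.1×10^-2 s^-1)
= 9.763 s

9.763 s


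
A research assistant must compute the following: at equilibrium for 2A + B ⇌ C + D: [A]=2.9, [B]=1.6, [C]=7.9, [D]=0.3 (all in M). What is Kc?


Kc = [C][D]/([A]^2[B])
= (7.9^1 × 0.3^1)/(2.9^2 × 1.6^1)
= 2.37/13.456
= 0.1761

0.1761


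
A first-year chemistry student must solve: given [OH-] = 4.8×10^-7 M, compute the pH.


pOH = -log10([OH-]) = -log10(4.8×10^-7)
= 7 - log10(4.8) = 6.32
pH = 14 - pOH = 14 - 6.32 = 7.68

7.68


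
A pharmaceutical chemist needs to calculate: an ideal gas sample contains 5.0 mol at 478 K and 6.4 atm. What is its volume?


PV = nRT  (R = 0.08206 L·atm/(mol·K))
V = nRT/P = 5.0×0.08206×478/6.4
= 30.644 L

30.644 L


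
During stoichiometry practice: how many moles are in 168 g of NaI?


M(NaI) = 149.89 g/mol
n = mass/M = 168/149.89 = 1.1208 mol

1.1208 mol


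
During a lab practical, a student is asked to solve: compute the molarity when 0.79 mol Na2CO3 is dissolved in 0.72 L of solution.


M = n/V = 0.79/0.72 = 1.097 mol/L

1.097 M


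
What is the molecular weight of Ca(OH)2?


M(Ca(OH)2) = 1×40.08 + 2×16.0 + 2×1.008
= 40.08 + 32.0 + 2.02
= 74.1 g/mol

74.1 g/mol


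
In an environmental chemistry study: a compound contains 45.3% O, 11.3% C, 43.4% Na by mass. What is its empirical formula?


Assume 100 g sample. Moles of each element:
  O: 45.3/16.0 = 2.831 mol
  C: 11.3/12.01 = 0.941 mol
  Na: 43.4/22.99 = 1.888 mol
Divide by smallest (0.941):
  O: 2.831/0.941 = 3.01
  C: 0.941/0.941 = 1.0
  Na: 1.888/0.941 = 2.01
Empirical formula: Na2CO3

Na2CO3


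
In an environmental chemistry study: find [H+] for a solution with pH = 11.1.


[H+] = 10^(-pH) = 10^(-11.1)
= 7.94×10^-12 M

7.94×10^-12 M


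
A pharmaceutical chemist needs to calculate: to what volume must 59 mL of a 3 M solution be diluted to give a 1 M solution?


C1V1 = C2V2
3 × 59 = 1 × V2
V2 = 177/1 = 177.0 mL

177.0 mL


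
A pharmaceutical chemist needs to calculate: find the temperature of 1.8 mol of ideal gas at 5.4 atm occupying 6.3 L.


PV = nRT  (R = 0.08206 L·atm/(mol·K))
T = PV/(nR) = 5.4×6.3/(1.8×0.08206)
= 34.02/0.147708
= 230.32 K

230.32 K


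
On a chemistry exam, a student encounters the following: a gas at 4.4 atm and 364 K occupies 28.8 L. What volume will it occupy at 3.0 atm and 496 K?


P1V1/T1 = P2V2/T2
V2 = P1V1T2/(T1P2)
= 4.4×28.8×496/(364×3.0)
= 57.558 L

57.558 L


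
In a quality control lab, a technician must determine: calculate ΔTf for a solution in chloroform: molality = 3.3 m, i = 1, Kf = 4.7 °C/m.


ΔTf = Kf × m × i
= 4.7 × 3.3 × 1
= 15.51 °C

15.51 °C


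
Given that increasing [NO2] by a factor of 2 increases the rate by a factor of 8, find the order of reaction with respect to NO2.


rate ∝ [NO2]^n
2^n = 8 → n = 3
Order in NO2: 3

3


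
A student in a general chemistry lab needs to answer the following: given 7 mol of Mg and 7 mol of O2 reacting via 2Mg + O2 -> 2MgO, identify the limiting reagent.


Mole ratio available / coefficient:
  Mg: 7/2 = 3.500
  O2: 7/1 = 7.000
Smaller ratio is limiting.

Mg


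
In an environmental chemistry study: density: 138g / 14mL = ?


ρ = mass/volume
= 138/14
= 9.857 g/mL

9.857 g/mL


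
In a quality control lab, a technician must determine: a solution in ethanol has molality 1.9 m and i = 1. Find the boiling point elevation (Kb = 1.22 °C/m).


ΔTb = Kb × m × i
= 1.22 × 1.9 × 1
= 2.318 °C

2.318 °C


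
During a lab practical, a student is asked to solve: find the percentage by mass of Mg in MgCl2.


M(MgCl2) = 1×24.31 + 2×35.45 = 95.21 g/mol
Mass of Mg = 1 × 24.31 = 24.31 g/mol
% Mg = 24.31/95.21 × 100 = 25.53%

25.53%


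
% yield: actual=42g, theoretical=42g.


% yield = actual/theoretical × 100
= 42/42 × 100
= 100.0%

100.0%


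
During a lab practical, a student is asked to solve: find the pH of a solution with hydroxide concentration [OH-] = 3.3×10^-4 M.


pOH = -log10([OH-]) = -log10(3.3×10^-4)
= 4 - log10(3.3) = 3.48
pH = 14 - pOH = 14 - 3.48 = 10.52

10.52


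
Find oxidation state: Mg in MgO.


Group 2 metal: +2
Oxidation number: +2

+2


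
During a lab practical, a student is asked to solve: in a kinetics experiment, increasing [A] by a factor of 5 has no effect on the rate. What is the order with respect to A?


rate ∝ [A]^n
rate ∝ [A]^0
Order in A: 0

0
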